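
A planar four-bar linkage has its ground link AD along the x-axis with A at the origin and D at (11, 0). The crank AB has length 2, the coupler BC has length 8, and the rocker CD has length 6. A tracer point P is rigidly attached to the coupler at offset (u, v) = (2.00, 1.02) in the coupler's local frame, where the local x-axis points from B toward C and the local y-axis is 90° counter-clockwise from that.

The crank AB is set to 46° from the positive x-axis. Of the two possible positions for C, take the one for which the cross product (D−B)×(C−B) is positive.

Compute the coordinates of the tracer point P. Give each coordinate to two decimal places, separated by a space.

2.63 3.31

A=(0,0), D=(11.00,0)
B = A + 2.00·(cos46°, sin46°) = (1.3893, 1.4387)
|BD| = 9.7178
circle(B,8.00) ∩ circle(D,6.00): a=6.2995, h=4.9311
  candidates: C₊=(8.3495,5.3828) cross=47.919; C₋=(6.8894,-4.3707) cross=-47.919
  mode + wants cross > 0 → take C=(8.3495,5.3828) (cross=47.919)
ex = (C−B)/|BC| = (0.8700,0.4930); ey = (-0.4930,0.8700)
P = B + 2.00·ex + 1.02·ey = (2.6265,3.3121)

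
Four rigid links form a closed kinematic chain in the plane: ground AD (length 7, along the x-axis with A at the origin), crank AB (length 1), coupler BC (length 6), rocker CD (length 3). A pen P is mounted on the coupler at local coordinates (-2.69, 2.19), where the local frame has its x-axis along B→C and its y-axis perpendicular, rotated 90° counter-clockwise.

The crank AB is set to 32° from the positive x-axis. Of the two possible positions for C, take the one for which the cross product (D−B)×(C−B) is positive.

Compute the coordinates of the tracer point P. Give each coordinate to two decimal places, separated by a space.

A=(0,0), D=(7.00,0)
B = A + 1.00·(cos32°, sin32°) = (0.8480, 0.5299)
|BD| = 6.1747
circle(B,6.00) ∩ circle(D,3.00): a=5.2737, h=2.8615
  candidates: C₊=(6.3479,2.9283) cross=17.669; C₋=(5.8567,-2.7736) cross=-17.669
  mode + wants cross > 0 → take C=(6.3479,2.9283) (cross=17.669)
ex = (C−B)/|BC| = (0.9166,0.3997); ey = (-0.3997,0.9166)
P = B + -2.69·ex + 2.19·ey = (-2.4931,1.4621)

-2.49 1.46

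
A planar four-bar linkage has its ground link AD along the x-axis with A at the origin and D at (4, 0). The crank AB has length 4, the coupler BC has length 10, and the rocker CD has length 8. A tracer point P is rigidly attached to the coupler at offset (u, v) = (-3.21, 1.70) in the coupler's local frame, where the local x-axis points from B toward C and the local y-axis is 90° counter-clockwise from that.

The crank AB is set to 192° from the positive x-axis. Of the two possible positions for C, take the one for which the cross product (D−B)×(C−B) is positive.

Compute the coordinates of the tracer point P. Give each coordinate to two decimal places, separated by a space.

A=(0,0), D=(4.00,0)
B = A + 4.00·(cos192°, sin192°) = (-3.9126, -0.8316)
|BD| = 7.9562
circle(B,10.00) ∩ circle(D,8.00): a=6.2405, h=7.8139
  candidates: C₊=(1.4769,7.5917) cross=62.168; C₋=(3.1105,-7.9504) cross=-62.168
  mode + wants cross > 0 → take C=(1.4769,7.5917) (cross=62.168)
ex = (C−B)/|BC| = (0.5390,0.8423); ey = (-0.8423,0.5390)
P = B + -3.21·ex + 1.70·ey = (-7.0746,-2.6193)

-7.07 -2.62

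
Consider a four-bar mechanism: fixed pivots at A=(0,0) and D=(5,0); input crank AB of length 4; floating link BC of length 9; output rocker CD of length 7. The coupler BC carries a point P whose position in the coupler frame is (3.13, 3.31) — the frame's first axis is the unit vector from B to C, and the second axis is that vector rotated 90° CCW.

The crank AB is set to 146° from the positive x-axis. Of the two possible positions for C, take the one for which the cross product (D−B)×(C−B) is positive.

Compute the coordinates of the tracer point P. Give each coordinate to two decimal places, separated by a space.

A=(0,0), D=(5.00,0)
B = A + 4.00·(cos146°, sin146°) = (-3.3162, 2.2368)
|BD| = 8.6117
circle(B,9.00) ∩ circle(D,7.00): a=6.1638, h=6.5580
  candidates: C₊=(4.3395,6.9688) cross=56.476; C₋=(0.9327,-5.6971) cross=-56.476
  mode + wants cross > 0 → take C=(4.3395,6.9688) (cross=56.476)
ex = (C−B)/|BC| = (0.8506,0.5258); ey = (-0.5258,0.8506)
P = B + 3.13·ex + 3.31·ey = (-2.3940,6.6980)

-2.39 6.70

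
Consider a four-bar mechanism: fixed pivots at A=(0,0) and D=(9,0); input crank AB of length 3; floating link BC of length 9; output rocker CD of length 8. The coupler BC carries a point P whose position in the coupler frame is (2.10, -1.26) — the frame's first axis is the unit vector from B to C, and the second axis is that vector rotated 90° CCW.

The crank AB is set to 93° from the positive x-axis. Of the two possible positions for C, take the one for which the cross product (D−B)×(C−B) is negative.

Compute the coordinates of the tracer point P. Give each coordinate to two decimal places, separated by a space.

A=(0,0), D=(9.00,0)
B = A + 3.00·(cos93°, sin93°) = (-0.1570, 2.9959)
|BD| = 9.6346
circle(B,9.00) ∩ circle(D,8.00): a=5.6996, h=6.9653
  candidates: C₊=(7.4258,7.8436) cross=67.108; C₋=(3.0941,-5.3964) cross=-67.108
  mode - wants cross < 0 → take C=(3.0941,-5.3964) (cross=-67.108)
ex = (C−B)/|BC| = (0.3612,-0.9325); ey = (0.9325,0.3612)
P = B + 2.10·ex + -1.26·ey = (-0.5733,0.5825)

-0.57 0.58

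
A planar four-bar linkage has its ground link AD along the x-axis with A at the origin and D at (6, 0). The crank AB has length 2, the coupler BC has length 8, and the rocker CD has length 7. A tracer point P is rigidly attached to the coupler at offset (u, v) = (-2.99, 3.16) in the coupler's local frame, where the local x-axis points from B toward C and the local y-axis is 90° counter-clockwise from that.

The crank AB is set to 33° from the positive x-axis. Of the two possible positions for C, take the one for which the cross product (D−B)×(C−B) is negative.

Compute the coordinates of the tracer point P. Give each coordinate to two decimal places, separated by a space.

3.95 4.80

A=(0,0), D=(6.00,0)
B = A + 2.00·(cos33°, sin33°) = (1.6773, 1.0893)
|BD| = 4.4578
circle(B,8.00) ∩ circle(D,7.00): a=3.9113, h=6.9786
  candidates: C₊=(7.1754,6.9006) cross=31.109; C₋=(3.7649,-6.6336) cross=-31.109
  mode - wants cross < 0 → take C=(3.7649,-6.6336) (cross=-31.109)
ex = (C−B)/|BC| = (0.2609,-0.9654); ey = (0.9654,0.2609)
P = B + -2.99·ex + 3.16·ey = (3.9477,4.8003)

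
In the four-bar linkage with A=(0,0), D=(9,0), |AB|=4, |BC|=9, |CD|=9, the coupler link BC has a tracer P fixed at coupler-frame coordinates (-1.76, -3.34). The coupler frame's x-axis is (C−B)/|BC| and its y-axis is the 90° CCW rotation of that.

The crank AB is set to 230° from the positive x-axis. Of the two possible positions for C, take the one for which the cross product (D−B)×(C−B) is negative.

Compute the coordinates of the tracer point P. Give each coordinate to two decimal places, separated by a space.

A=(0,0), D=(9.00,0)
B = A + 4.00·(cos230°, sin230°) = (-2.5712, -3.0642)
|BD| = 11.9700
circle(B,9.00) ∩ circle(D,9.00): a=5.9850, h=6.7216
  candidates: C₊=(1.4938,4.9655) cross=80.457; C₋=(4.9351,-8.0297) cross=-80.457
  mode - wants cross < 0 → take C=(4.9351,-8.0297) (cross=-80.457)
ex = (C−B)/|BC| = (0.8340,-0.5517); ey = (0.5517,0.8340)
P = B + -1.76·ex + -3.34·ey = (-5.8818,-4.8788)

-5.88 -4.88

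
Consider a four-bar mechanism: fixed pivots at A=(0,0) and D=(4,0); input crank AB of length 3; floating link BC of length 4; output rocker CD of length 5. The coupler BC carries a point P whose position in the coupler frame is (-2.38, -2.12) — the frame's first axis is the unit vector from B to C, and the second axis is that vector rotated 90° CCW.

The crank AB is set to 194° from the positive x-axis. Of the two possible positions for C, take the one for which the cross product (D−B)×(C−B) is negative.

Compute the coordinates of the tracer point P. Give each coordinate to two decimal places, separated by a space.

-6.09 -0.87

A=(0,0), D=(4.00,0)
B = A + 3.00·(cos194°, sin194°) = (-2.9109, -0.7258)
|BD| = 6.9489
circle(B,4.00) ∩ circle(D,5.00): a=2.8269, h=2.8300
  candidates: C₊=(-0.3951,2.3840) cross=19.665; C₋=(0.1961,-3.2450) cross=-19.665
  mode - wants cross < 0 → take C=(0.1961,-3.2450) (cross=-19.665)
ex = (C−B)/|BC| = (0.7767,-0.6298); ey = (0.6298,0.7767)
P = B + -2.38·ex + -2.12·ey = (-6.0947,-0.8735)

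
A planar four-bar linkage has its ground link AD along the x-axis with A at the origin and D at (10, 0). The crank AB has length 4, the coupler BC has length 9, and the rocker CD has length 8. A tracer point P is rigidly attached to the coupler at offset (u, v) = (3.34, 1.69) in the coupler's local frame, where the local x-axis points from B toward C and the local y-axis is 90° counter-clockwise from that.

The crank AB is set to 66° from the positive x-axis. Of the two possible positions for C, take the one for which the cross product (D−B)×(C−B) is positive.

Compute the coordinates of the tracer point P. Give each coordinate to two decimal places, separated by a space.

A=(0,0), D=(10.00,0)
B = A + 4.00·(cos66°, sin66°) = (1.6269, 3.6542)
|BD| = 9.1357
circle(B,9.00) ∩ circle(D,8.00): a=5.4983, h=7.1252
  candidates: C₊=(9.5162,7.9854) cross=65.094; C₋=(3.8162,-5.0755) cross=-65.094
  mode + wants cross > 0 → take C=(9.5162,7.9854) (cross=65.094)
ex = (C−B)/|BC| = (0.8766,0.4812); ey = (-0.4812,0.8766)
P = B + 3.34·ex + 1.69·ey = (3.7415,6.7430)

3.74 6.74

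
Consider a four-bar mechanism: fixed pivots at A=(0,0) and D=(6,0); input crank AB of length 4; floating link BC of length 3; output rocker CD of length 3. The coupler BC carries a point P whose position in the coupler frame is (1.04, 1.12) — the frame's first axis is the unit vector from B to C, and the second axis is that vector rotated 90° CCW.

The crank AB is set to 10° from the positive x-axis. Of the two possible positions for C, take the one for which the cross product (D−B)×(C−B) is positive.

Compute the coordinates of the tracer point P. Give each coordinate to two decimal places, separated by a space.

A=(0,0), D=(6.00,0)
B = A + 4.00·(cos10°, sin10°) = (3.9392, 0.6946)
|BD| = 2.1747
circle(B,3.00) ∩ circle(D,3.00): a=1.0873, h=2.7960
  candidates: C₊=(5.8627,2.9969) cross=6.080; C₋=(4.0766,-2.3023) cross=-6.080
  mode + wants cross > 0 → take C=(5.8627,2.9969) (cross=6.080)
ex = (C−B)/|BC| = (0.6411,0.7674); ey = (-0.7674,0.6411)
P = B + 1.04·ex + 1.12·ey = (3.7465,2.2108)

3.75 2.21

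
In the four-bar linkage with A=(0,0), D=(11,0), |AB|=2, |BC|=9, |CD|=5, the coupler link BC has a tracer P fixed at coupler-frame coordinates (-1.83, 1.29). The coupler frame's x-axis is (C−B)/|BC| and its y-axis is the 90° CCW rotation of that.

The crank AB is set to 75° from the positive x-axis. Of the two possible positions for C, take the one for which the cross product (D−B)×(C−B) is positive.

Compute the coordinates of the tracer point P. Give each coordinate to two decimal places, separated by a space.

-1.61 2.61

A=(0,0), D=(11.00,0)
B = A + 2.00·(cos75°, sin75°) = (0.5176, 1.9319)
|BD| = 10.6589
circle(B,9.00) ∩ circle(D,5.00): a=7.9564, h=4.2067
  candidates: C₊=(9.1047,4.6268) cross=44.839; C₋=(7.5798,-3.6472) cross=-44.839
  mode + wants cross > 0 → take C=(9.1047,4.6268) (cross=44.839)
ex = (C−B)/|BC| = (0.9541,0.2994); ey = (-0.2994,0.9541)
P = B + -1.83·ex + 1.29·ey = (-1.6147,2.6147)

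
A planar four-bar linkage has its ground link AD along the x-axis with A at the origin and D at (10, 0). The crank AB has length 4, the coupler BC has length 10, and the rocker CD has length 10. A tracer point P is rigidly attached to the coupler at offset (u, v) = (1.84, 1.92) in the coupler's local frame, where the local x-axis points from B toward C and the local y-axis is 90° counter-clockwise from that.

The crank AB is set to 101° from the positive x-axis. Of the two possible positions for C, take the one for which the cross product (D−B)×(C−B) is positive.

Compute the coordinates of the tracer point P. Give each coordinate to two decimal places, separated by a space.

-0.36 6.55

A=(0,0), D=(10.00,0)
B = A + 4.00·(cos101°, sin101°) = (-0.7632, 3.9265)
|BD| = 11.4571
circle(B,10.00) ∩ circle(D,10.00): a=5.7285, h=8.1966
  candidates: C₊=(7.4275,9.6634) cross=93.909; C₋=(1.8093,-5.7369) cross=-93.909
  mode + wants cross > 0 → take C=(7.4275,9.6634) (cross=93.909)
ex = (C−B)/|BC| = (0.8191,0.5737); ey = (-0.5737,0.8191)
P = B + 1.84·ex + 1.92·ey = (-0.3576,6.5547)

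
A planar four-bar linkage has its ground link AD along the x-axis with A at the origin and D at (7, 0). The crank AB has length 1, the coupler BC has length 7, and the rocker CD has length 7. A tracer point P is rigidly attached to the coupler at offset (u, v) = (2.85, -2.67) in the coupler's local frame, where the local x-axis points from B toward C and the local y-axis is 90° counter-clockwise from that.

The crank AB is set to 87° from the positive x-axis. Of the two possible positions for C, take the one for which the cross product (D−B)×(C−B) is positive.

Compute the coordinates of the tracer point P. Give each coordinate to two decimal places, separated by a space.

A=(0,0), D=(7.00,0)
B = A + 1.00·(cos87°, sin87°) = (0.0523, 0.9986)
|BD| = 7.0191
circle(B,7.00) ∩ circle(D,7.00): a=3.5095, h=6.0567
  candidates: C₊=(4.3879,6.4944) cross=42.512; C₋=(2.6645,-5.4957) cross=-42.512
  mode + wants cross > 0 → take C=(4.3879,6.4944) (cross=42.512)
ex = (C−B)/|BC| = (0.6194,0.7851); ey = (-0.7851,0.6194)
P = B + 2.85·ex + -2.67·ey = (3.9137,1.5825)

3.91 1.58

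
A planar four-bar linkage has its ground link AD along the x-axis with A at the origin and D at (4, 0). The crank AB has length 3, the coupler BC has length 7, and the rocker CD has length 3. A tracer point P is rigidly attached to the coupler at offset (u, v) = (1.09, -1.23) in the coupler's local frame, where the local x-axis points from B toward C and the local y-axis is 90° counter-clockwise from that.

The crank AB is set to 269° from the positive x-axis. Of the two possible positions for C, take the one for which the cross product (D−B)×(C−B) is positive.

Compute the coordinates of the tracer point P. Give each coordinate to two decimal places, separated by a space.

1.57 -2.71

A=(0,0), D=(4.00,0)
B = A + 3.00·(cos269°, sin269°) = (-0.0524, -2.9995)
|BD| = 5.0417
circle(B,7.00) ∩ circle(D,3.00): a=6.4878, h=2.6285
  candidates: C₊=(3.5985,2.9730) cross=13.252; C₋=(6.7261,-1.2524) cross=-13.252
  mode + wants cross > 0 → take C=(3.5985,2.9730) (cross=13.252)
ex = (C−B)/|BC| = (0.5215,0.8532); ey = (-0.8532,0.5215)
P = B + 1.09·ex + -1.23·ey = (1.5656,-2.7110)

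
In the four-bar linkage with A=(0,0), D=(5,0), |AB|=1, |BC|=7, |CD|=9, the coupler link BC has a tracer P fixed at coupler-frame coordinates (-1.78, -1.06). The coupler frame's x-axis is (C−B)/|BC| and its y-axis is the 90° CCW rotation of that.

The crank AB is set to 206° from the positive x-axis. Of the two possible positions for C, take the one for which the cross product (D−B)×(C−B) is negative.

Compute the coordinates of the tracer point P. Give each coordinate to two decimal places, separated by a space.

A=(0,0), D=(5.00,0)
B = A + 1.00·(cos206°, sin206°) = (-0.8988, -0.4384)
|BD| = 5.9151
circle(B,7.00) ∩ circle(D,9.00): a=0.2526, h=6.9954
  candidates: C₊=(-1.1654,6.5566) cross=41.378; C₋=(-0.1285,-7.3959) cross=-41.378
  mode - wants cross < 0 → take C=(-0.1285,-7.3959) (cross=-41.378)
ex = (C−B)/|BC| = (0.1100,-0.9939); ey = (0.9939,0.1100)
P = B + -1.78·ex + -1.06·ey = (-2.1482,1.2142)

-2.15 1.21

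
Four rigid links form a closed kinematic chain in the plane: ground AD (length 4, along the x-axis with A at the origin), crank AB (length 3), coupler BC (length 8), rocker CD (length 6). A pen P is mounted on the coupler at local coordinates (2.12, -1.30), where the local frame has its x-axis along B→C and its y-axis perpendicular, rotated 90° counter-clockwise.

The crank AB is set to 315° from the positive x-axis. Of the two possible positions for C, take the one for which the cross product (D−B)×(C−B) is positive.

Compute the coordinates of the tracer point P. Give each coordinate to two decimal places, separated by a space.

A=(0,0), D=(4.00,0)
B = A + 3.00·(cos315°, sin315°) = (2.1213, -2.1213)
|BD| = 2.8336
circle(B,8.00) ∩ circle(D,6.00): a=6.3575, h=4.8562
  candidates: C₊=(2.7008,5.8577) cross=13.761; C₋=(9.9717,-0.5816) cross=-13.761
  mode + wants cross > 0 → take C=(2.7008,5.8577) (cross=13.761)
ex = (C−B)/|BC| = (0.0724,0.9974); ey = (-0.9974,0.0724)
P = B + 2.12·ex + -1.30·ey = (3.5715,-0.1011)

3.57 -0.10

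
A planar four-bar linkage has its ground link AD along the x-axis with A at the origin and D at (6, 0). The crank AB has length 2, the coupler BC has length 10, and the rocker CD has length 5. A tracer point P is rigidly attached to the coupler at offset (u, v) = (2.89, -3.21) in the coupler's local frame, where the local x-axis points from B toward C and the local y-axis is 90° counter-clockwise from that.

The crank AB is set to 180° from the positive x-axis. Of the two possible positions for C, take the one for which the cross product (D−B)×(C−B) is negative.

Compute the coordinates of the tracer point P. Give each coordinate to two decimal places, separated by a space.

A=(0,0), D=(6.00,0)
B = A + 2.00·(cos180°, sin180°) = (-2.0000, 0.0000)
|BD| = 8.0000
circle(B,10.00) ∩ circle(D,5.00): a=8.6875, h=4.9525
  candidates: C₊=(6.6875,4.9525) cross=39.620; C₋=(6.6875,-4.9525) cross=-39.620
  mode - wants cross < 0 → take C=(6.6875,-4.9525) (cross=-39.620)
ex = (C−B)/|BC| = (0.8688,-0.4953); ey = (0.4953,0.8688)
P = B + 2.89·ex + -3.21·ey = (-1.0791,-4.2200)

-1.08 -4.22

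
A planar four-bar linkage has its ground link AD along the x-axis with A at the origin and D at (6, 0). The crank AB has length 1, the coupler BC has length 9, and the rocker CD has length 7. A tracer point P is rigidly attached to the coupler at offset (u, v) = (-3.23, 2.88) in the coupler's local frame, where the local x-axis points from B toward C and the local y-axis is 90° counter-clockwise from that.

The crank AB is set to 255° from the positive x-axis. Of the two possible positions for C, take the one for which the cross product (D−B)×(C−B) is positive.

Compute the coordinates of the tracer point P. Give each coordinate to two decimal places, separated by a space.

-4.38 -2.29

A=(0,0), D=(6.00,0)
B = A + 1.00·(cos255°, sin255°) = (-0.2588, -0.9659)
|BD| = 6.3329
circle(B,9.00) ∩ circle(D,7.00): a=5.6929, h=6.9707
  candidates: C₊=(4.3043,6.7915) cross=44.145; C₋=(6.4307,-6.9867) cross=-44.145
  mode + wants cross > 0 → take C=(4.3043,6.7915) (cross=44.145)
ex = (C−B)/|BC| = (0.5070,0.8619); ey = (-0.8619,0.5070)
P = B + -3.23·ex + 2.88·ey = (-4.3789,-2.2898)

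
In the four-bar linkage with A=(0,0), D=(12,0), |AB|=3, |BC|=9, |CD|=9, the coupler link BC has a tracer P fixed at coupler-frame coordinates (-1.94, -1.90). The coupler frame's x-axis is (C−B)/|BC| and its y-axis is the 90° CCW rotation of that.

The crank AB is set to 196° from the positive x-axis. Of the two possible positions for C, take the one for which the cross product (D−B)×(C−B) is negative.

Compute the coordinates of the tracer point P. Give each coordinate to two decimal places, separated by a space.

-5.52 -1.46

A=(0,0), D=(12.00,0)
B = A + 3.00·(cos196°, sin196°) = (-2.8838, -0.8269)
|BD| = 14.9067
circle(B,9.00) ∩ circle(D,9.00): a=7.4534, h=5.0445
  candidates: C₊=(4.2783,4.6233) cross=75.197; C₋=(4.8379,-5.4502) cross=-75.197
  mode - wants cross < 0 → take C=(4.8379,-5.4502) (cross=-75.197)
ex = (C−B)/|BC| = (0.8580,-0.5137); ey = (0.5137,0.8580)
P = B + -1.94·ex + -1.90·ey = (-5.5243,-1.4605)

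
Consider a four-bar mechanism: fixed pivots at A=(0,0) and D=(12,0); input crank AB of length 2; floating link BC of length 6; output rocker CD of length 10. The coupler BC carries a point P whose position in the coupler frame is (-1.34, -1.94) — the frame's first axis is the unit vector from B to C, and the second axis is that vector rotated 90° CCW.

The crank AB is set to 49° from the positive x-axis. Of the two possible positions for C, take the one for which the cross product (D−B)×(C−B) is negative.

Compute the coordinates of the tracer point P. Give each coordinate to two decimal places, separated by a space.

-0.92 2.27

A=(0,0), D=(12.00,0)
B = A + 2.00·(cos49°, sin49°) = (1.3121, 1.5094)
|BD| = 10.7939
circle(B,6.00) ∩ circle(D,10.00): a=2.4323, h=5.4849
  candidates: C₊=(4.4876,6.6002) cross=59.203; C₋=(2.9536,-4.2617) cross=-59.203
  mode - wants cross < 0 → take C=(2.9536,-4.2617) (cross=-59.203)
ex = (C−B)/|BC| = (0.2736,-0.9619); ey = (0.9619,0.2736)
P = B + -1.34·ex + -1.94·ey = (-0.9205,2.2676)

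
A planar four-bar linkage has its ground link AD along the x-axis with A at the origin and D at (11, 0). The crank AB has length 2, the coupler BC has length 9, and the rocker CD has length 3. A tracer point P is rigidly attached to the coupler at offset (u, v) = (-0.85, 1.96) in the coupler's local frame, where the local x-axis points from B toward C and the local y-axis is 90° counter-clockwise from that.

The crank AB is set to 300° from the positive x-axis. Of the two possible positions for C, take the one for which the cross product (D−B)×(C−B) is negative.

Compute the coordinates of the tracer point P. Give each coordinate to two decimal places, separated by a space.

A=(0,0), D=(11.00,0)
B = A + 2.00·(cos300°, sin300°) = (1.0000, -1.7321)
|BD| = 10.1489
circle(B,9.00) ∩ circle(D,3.00): a=8.6216, h=2.5821
  candidates: C₊=(9.0545,2.2836) cross=26.206; C₋=(9.9358,-2.8049) cross=-26.206
  mode - wants cross < 0 → take C=(9.9358,-2.8049) (cross=-26.206)
ex = (C−B)/|BC| = (0.9929,-0.1192); ey = (0.1192,0.9929)
P = B + -0.85·ex + 1.96·ey = (0.3897,0.3153)

0.39 0.32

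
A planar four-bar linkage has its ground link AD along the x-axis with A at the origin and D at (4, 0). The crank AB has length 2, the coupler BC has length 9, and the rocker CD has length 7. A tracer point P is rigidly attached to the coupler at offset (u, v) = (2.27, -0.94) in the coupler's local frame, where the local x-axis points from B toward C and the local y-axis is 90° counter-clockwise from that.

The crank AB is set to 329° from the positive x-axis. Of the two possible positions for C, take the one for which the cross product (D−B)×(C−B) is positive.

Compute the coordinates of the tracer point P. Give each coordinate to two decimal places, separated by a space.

3.76 0.33

A=(0,0), D=(4.00,0)
B = A + 2.00·(cos329°, sin329°) = (1.7143, -1.0301)
|BD| = 2.5071
circle(B,9.00) ∩ circle(D,7.00): a=7.6355, h=4.7643
  candidates: C₊=(6.7181,6.4507) cross=11.944; C₋=(10.6331,-2.2365) cross=-11.944
  mode + wants cross > 0 → take C=(6.7181,6.4507) (cross=11.944)
ex = (C−B)/|BC| = (0.5560,0.8312); ey = (-0.8312,0.5560)
P = B + 2.27·ex + -0.94·ey = (3.7577,0.3341)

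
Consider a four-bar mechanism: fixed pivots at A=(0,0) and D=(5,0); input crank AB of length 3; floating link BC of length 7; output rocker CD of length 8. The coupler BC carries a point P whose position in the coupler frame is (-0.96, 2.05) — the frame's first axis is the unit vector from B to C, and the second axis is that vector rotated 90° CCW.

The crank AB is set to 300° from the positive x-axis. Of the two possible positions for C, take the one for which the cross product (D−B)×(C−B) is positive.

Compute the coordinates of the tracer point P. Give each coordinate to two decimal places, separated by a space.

0.30 -4.52

A=(0,0), D=(5.00,0)
B = A + 3.00·(cos300°, sin300°) = (1.5000, -2.5981)
|BD| = 4.3589
circle(B,7.00) ∩ circle(D,8.00): a=0.4588, h=6.9849
  candidates: C₊=(-2.2949,3.2840) cross=30.447; C₋=(6.0317,-7.9332) cross=-30.447
  mode + wants cross > 0 → take C=(-2.2949,3.2840) (cross=30.447)
ex = (C−B)/|BC| = (-0.5421,0.8403); ey = (-0.8403,-0.5421)
P = B + -0.96·ex + 2.05·ey = (0.2978,-4.5161)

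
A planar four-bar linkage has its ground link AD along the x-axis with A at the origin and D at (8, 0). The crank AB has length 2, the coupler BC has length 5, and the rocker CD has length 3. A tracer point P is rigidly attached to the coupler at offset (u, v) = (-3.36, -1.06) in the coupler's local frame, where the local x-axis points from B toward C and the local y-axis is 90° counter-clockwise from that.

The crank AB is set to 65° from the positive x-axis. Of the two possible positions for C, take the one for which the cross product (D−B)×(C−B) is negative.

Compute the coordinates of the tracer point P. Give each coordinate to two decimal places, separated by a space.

A=(0,0), D=(8.00,0)
B = A + 2.00·(cos65°, sin65°) = (0.8452, 1.8126)
|BD| = 7.3808
circle(B,5.00) ∩ circle(D,3.00): a=4.7743, h=1.4853
  candidates: C₊=(5.8381,2.0799) cross=10.963; C₋=(5.1085,-0.7997) cross=-10.963
  mode - wants cross < 0 → take C=(5.1085,-0.7997) (cross=-10.963)
ex = (C−B)/|BC| = (0.8527,-0.5225); ey = (0.5225,0.8527)
P = B + -3.36·ex + -1.06·ey = (-2.5735,2.6643)

-2.57 2.66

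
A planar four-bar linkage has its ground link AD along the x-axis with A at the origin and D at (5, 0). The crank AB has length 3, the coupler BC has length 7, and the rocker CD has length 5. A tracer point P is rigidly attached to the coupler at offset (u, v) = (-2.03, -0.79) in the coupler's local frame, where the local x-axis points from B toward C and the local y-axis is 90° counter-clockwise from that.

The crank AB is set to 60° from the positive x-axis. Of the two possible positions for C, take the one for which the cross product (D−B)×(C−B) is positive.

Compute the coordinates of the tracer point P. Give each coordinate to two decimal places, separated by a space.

A=(0,0), D=(5.00,0)
B = A + 3.00·(cos60°, sin60°) = (1.5000, 2.5981)
|BD| = 4.3589
circle(B,7.00) ∩ circle(D,5.00): a=4.9324, h=4.9670
  candidates: C₊=(8.4211,3.6464) cross=21.651; C₋=(2.5000,-4.3301) cross=-21.651
  mode + wants cross > 0 → take C=(8.4211,3.6464) (cross=21.651)
ex = (C−B)/|BC| = (0.9887,0.1498); ey = (-0.1498,0.9887)
P = B + -2.03·ex + -0.79·ey = (-0.3888,1.5130)

-0.39 1.51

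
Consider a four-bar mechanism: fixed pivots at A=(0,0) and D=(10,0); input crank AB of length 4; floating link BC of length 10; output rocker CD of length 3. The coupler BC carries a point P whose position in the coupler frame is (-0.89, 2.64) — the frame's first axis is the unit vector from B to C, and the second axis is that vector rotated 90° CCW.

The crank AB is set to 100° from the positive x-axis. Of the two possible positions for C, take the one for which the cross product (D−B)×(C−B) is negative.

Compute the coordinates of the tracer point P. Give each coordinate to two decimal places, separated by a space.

0.07 6.62

A=(0,0), D=(10.00,0)
B = A + 4.00·(cos100°, sin100°) = (-0.6946, 3.9392)
|BD| = 11.3970
circle(B,10.00) ∩ circle(D,3.00): a=9.6908, h=2.4675
  candidates: C₊=(9.2518,2.9052) cross=28.123; C₋=(7.5461,-1.7257) cross=-28.123
  mode - wants cross < 0 → take C=(7.5461,-1.7257) (cross=-28.123)
ex = (C−B)/|BC| = (0.8241,-0.5665); ey = (0.5665,0.8241)
P = B + -0.89·ex + 2.64·ey = (0.0675,6.6189)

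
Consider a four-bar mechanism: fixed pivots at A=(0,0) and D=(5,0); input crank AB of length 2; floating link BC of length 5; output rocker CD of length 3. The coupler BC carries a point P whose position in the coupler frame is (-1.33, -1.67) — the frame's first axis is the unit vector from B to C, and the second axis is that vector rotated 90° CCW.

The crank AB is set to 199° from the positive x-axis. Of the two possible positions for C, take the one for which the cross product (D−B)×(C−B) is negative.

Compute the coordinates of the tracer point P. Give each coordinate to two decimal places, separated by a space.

A=(0,0), D=(5.00,0)
B = A + 2.00·(cos199°, sin199°) = (-1.8910, -0.6511)
|BD| = 6.9217
circle(B,5.00) ∩ circle(D,3.00): a=4.6166, h=1.9200
  candidates: C₊=(2.5245,1.6947) cross=13.290; C₋=(2.8858,-2.1284) cross=-13.290
  mode - wants cross < 0 → take C=(2.8858,-2.1284) (cross=-13.290)
ex = (C−B)/|BC| = (0.9554,-0.2954); ey = (0.2954,0.9554)
P = B + -1.33·ex + -1.67·ey = (-3.6551,-1.8536)

-3.66 -1.85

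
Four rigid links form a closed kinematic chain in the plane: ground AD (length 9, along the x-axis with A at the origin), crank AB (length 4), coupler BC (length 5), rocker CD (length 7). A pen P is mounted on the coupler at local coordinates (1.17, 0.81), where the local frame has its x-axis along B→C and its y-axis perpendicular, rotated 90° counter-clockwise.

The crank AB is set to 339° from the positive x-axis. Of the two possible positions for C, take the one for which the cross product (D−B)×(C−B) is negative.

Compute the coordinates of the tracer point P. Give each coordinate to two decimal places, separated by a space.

4.91 -2.23

A=(0,0), D=(9.00,0)
B = A + 4.00·(cos339°, sin339°) = (3.7343, -1.4335)
|BD| = 5.4573
circle(B,5.00) ∩ circle(D,7.00): a=0.5298, h=4.9719
  candidates: C₊=(2.9395,3.5030) cross=27.133; C₋=(5.5514,-6.0916) cross=-27.133
  mode - wants cross < 0 → take C=(5.5514,-6.0916) (cross=-27.133)
ex = (C−B)/|BC| = (0.3634,-0.9316); ey = (0.9316,0.3634)
P = B + 1.17·ex + 0.81·ey = (4.9141,-2.2291)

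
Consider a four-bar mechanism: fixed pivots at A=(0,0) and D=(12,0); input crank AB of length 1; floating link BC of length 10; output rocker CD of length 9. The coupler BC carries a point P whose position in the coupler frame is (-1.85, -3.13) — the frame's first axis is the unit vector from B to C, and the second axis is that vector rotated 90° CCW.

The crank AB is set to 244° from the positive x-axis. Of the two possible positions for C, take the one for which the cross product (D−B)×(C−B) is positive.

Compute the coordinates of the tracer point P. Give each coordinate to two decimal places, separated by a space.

0.75 -4.33

A=(0,0), D=(12.00,0)
B = A + 1.00·(cos244°, sin244°) = (-0.4384, -0.8988)
|BD| = 12.4708
circle(B,10.00) ∩ circle(D,9.00): a=6.9972, h=7.1442
  candidates: C₊=(6.0257,6.7311) cross=89.094; C₋=(7.0555,-7.5201) cross=-89.094
  mode + wants cross > 0 → take C=(6.0257,6.7311) (cross=89.094)
ex = (C−B)/|BC| = (0.6464,0.7630); ey = (-0.7630,0.6464)
P = B + -1.85·ex + -3.13·ey = (0.7539,-4.3336)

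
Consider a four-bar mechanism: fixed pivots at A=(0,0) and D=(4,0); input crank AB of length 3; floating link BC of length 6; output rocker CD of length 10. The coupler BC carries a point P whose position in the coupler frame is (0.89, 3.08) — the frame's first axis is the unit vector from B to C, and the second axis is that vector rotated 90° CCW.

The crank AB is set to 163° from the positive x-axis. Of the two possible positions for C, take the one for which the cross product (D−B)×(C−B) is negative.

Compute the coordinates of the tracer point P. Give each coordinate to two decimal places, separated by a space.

-0.23 -0.94

A=(0,0), D=(4.00,0)
B = A + 3.00·(cos163°, sin163°) = (-2.8689, 0.8771)
|BD| = 6.9247
circle(B,6.00) ∩ circle(D,10.00): a=-1.1588, h=5.8870
  candidates: C₊=(-3.2727,6.8635) cross=40.766; C₋=(-4.7641,-4.8157) cross=-40.766
  mode - wants cross < 0 → take C=(-4.7641,-4.8157) (cross=-40.766)
ex = (C−B)/|BC| = (-0.3159,-0.9488); ey = (0.9488,-0.3159)
P = B + 0.89·ex + 3.08·ey = (-0.2277,-0.9402)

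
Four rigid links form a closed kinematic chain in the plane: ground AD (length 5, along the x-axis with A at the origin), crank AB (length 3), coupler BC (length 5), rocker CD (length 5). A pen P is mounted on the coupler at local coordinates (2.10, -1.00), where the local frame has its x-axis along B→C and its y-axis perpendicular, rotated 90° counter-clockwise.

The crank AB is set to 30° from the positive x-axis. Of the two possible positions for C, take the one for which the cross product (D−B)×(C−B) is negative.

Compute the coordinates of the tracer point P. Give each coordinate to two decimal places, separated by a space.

1.07 -0.26

A=(0,0), D=(5.00,0)
B = A + 3.00·(cos30°, sin30°) = (2.5981, 1.5000)
|BD| = 2.8318
circle(B,5.00) ∩ circle(D,5.00): a=1.4159, h=4.7953
  candidates: C₊=(6.3391,4.8173) cross=13.580; C₋=(1.2590,-3.3173) cross=-13.580
  mode - wants cross < 0 → take C=(1.2590,-3.3173) (cross=-13.580)
ex = (C−B)/|BC| = (-0.2678,-0.9635); ey = (0.9635,-0.2678)
P = B + 2.10·ex + -1.00·ey = (1.0722,-0.2555)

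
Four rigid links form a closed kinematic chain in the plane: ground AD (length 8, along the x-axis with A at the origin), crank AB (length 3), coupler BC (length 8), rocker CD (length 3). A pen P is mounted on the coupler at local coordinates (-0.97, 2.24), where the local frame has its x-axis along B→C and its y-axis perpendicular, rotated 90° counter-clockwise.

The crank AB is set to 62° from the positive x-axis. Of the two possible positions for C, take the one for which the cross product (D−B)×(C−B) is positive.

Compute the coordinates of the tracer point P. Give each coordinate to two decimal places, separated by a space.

A=(0,0), D=(8.00,0)
B = A + 3.00·(cos62°, sin62°) = (1.4084, 2.6488)
|BD| = 7.1039
circle(B,8.00) ∩ circle(D,3.00): a=7.4231, h=2.9830
  candidates: C₊=(9.4084,2.6488) cross=21.191; C₋=(7.1839,-2.8869) cross=-21.191
  mode + wants cross > 0 → take C=(9.4084,2.6488) (cross=21.191)
ex = (C−B)/|BC| = (1.0000,0.0000); ey = (-0.0000,1.0000)
P = B + -0.97·ex + 2.24·ey = (0.4384,4.8888)

0.44 4.89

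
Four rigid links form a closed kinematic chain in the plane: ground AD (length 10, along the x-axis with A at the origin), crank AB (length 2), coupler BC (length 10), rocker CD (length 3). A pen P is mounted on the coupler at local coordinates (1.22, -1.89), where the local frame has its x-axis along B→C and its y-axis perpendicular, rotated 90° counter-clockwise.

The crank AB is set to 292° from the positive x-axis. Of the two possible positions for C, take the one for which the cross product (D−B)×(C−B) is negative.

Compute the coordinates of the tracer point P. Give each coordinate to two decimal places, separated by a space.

A=(0,0), D=(10.00,0)
B = A + 2.00·(cos292°, sin292°) = (0.7492, -1.8544)
|BD| = 9.4348
circle(B,10.00) ∩ circle(D,3.00): a=9.5400, h=2.9982
  candidates: C₊=(9.5138,2.9603) cross=28.287; C₋=(10.6924,-2.9190) cross=-28.287
  mode - wants cross < 0 → take C=(10.6924,-2.9190) (cross=-28.287)
ex = (C−B)/|BC| = (0.9943,-0.1065); ey = (0.1065,0.9943)
P = B + 1.22·ex + -1.89·ey = (1.7611,-3.8635)

1.76 -3.86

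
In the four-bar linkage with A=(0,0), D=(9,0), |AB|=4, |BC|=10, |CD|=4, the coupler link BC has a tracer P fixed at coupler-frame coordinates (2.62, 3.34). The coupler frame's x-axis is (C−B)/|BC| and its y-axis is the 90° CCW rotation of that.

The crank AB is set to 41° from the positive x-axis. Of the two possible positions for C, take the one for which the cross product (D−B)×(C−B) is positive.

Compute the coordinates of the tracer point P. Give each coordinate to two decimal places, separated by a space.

6.16 5.48

A=(0,0), D=(9.00,0)
B = A + 4.00·(cos41°, sin41°) = (3.0188, 2.6242)
|BD| = 6.5315
circle(B,10.00) ∩ circle(D,4.00): a=9.6961, h=2.4465
  candidates: C₊=(12.8809,0.9689) cross=15.980; C₋=(10.9150,-3.5118) cross=-15.980
  mode + wants cross > 0 → take C=(12.8809,0.9689) (cross=15.980)
ex = (C−B)/|BC| = (0.9862,-0.1655); ey = (0.1655,0.9862)
P = B + 2.62·ex + 3.34·ey = (6.1556,5.4845)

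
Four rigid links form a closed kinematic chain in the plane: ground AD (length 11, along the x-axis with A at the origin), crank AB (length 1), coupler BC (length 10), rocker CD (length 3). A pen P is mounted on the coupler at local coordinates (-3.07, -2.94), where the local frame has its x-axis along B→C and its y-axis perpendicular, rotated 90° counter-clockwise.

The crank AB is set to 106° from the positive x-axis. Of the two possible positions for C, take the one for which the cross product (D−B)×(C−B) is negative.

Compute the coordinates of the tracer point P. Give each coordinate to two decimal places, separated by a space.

A=(0,0), D=(11.00,0)
B = A + 1.00·(cos106°, sin106°) = (-0.2756, 0.9613)
|BD| = 11.3165
circle(B,10.00) ∩ circle(D,3.00): a=9.6789, h=2.5136
  candidates: C₊=(9.5818,2.6436) cross=28.445; C₋=(9.1548,-2.3654) cross=-28.445
  mode - wants cross < 0 → take C=(9.1548,-2.3654) (cross=-28.445)
ex = (C−B)/|BC| = (0.9430,-0.3327); ey = (0.3327,0.9430)
P = B + -3.07·ex + -2.94·ey = (-4.1488,-0.7900)

-4.15 -0.79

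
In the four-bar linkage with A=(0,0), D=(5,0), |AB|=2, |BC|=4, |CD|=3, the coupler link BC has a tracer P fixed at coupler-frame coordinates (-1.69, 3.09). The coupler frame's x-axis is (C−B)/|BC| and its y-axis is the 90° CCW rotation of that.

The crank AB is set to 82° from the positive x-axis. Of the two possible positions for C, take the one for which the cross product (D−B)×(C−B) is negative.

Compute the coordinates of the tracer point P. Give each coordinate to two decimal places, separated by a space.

A=(0,0), D=(5.00,0)
B = A + 2.00·(cos82°, sin82°) = (0.2783, 1.9805)
|BD| = 5.1202
circle(B,4.00) ∩ circle(D,3.00): a=3.2437, h=2.3406
  candidates: C₊=(4.1749,2.8843) cross=11.985; C₋=(2.3642,-1.4326) cross=-11.985
  mode - wants cross < 0 → take C=(2.3642,-1.4326) (cross=-11.985)
ex = (C−B)/|BC| = (0.5215,-0.8533); ey = (0.8533,0.5215)
P = B + -1.69·ex + 3.09·ey = (2.0337,5.0339)

2.03 5.03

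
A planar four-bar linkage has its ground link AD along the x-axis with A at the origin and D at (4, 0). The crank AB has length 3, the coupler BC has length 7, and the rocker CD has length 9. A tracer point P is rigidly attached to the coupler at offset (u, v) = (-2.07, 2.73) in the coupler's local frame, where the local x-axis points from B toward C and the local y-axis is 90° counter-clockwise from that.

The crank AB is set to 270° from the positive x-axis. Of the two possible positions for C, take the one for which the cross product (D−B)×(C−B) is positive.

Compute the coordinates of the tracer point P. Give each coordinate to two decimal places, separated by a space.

-0.61 -6.37

A=(0,0), D=(4.00,0)
B = A + 3.00·(cos270°, sin270°) = (-0.0000, -3.0000)
|BD| = 5.0000
circle(B,7.00) ∩ circle(D,9.00): a=-0.7000, h=6.9649
  candidates: C₊=(-4.7389,2.1519) cross=34.825; C₋=(3.6189,-8.9919) cross=-34.825
  mode + wants cross > 0 → take C=(-4.7389,2.1519) (cross=34.825)
ex = (C−B)/|BC| = (-0.6770,0.7360); ey = (-0.7360,-0.6770)
P = B + -2.07·ex + 2.73·ey = (-0.6079,-6.3717)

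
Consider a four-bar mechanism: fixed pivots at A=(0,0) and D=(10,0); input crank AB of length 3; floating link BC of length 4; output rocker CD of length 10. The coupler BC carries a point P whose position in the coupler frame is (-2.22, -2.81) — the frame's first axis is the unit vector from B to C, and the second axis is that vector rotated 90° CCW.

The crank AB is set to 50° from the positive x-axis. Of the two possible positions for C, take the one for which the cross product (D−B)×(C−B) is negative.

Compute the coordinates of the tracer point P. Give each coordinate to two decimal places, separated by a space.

0.46 5.57

A=(0,0), D=(10.00,0)
B = A + 3.00·(cos50°, sin50°) = (1.9284, 2.2981)
|BD| = 8.3924
circle(B,4.00) ∩ circle(D,10.00): a=-0.8083, h=3.9175
  candidates: C₊=(2.2237,6.2872) cross=32.877; C₋=(0.0782,-1.2483) cross=-32.877
  mode - wants cross < 0 → take C=(0.0782,-1.2483) (cross=-32.877)
ex = (C−B)/|BC| = (-0.4625,-0.8866); ey = (0.8866,-0.4625)
P = B + -2.22·ex + -2.81·ey = (0.4638,5.5661)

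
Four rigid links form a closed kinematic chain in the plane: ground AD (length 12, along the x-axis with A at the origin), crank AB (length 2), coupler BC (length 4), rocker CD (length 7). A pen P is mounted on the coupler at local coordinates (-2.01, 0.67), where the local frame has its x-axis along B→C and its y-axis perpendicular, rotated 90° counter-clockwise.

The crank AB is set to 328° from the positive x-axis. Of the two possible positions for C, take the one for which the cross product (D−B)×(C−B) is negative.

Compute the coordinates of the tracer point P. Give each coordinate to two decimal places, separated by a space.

A=(0,0), D=(12.00,0)
B = A + 2.00·(cos328°, sin328°) = (1.6961, -1.0598)
|BD| = 10.3583
circle(B,4.00) ∩ circle(D,7.00): a=3.5862, h=1.7718
  candidates: C₊=(5.0822,1.0696) cross=18.352; C₋=(5.4448,-2.4554) cross=-18.352
  mode - wants cross < 0 → take C=(5.4448,-2.4554) (cross=-18.352)
ex = (C−B)/|BC| = (0.9372,-0.3489); ey = (0.3489,0.9372)
P = B + -2.01·ex + 0.67·ey = (0.0461,0.2693)

0.05 0.27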